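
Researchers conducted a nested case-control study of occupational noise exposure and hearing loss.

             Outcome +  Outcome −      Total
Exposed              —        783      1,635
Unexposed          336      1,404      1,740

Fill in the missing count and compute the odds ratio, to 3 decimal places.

4.547

The missing cell is in the exposed row: 1635 − 783 = 852.
So a = 852, b = 783, c = 336, d = 1404.
OR = (a·d)/(b·c) = (852 × 1404) / (783 × 336) = 1196208 / 263088 = 4.54680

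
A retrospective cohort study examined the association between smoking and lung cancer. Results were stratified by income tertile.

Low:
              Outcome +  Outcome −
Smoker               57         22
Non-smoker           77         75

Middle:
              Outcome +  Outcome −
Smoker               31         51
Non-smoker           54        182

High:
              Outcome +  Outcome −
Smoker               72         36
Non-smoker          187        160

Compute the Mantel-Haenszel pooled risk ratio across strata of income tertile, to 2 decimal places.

RR_MH = Σ(aᵢ·n₀ᵢ/nᵢ) / Σ(cᵢ·n₁ᵢ/nᵢ), with n₁ᵢ = aᵢ+bᵢ (exposed), n₀ᵢ = cᵢ+dᵢ (unexposed), nᵢ = n₁ᵢ+n₀ᵢ.
Stratum 1 (Low): n₁ = 79, n₀ = 152, n = 231; a·n₀/n = 57·152/231 = 37.5065; c·n₁/n = 77·79/231 = 26.3333
Stratum 2 (Middle): n₁ = 82, n₀ = 236, n = 318; a·n₀/n = 31·236/318 = 23.0063; c·n₁/n = 54·82/318 = 13.9245
Stratum 3 (High): n₁ = 108, n₀ = 347, n = 455; a·n₀/n = 72·347/455 = 54.9099; c·n₁/n = 187·108/455 = 44.3868
RR_MH = (37.5065 + 23.0063 + 54.9099) / (26.3333 + 13.9245 + 44.3868) = 115.4227 / 84.6447 = 1.36361

1.36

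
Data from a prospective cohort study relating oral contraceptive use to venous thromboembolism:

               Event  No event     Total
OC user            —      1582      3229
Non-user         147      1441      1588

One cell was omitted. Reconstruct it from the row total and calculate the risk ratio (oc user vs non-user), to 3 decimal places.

The missing cell is in the exposed row: 3229 − 1582 = 1647.
So a = 1647, b = 1582, c = 147, d = 1441.
RR = [a/(a+b)] / [c/(c+d)] = (1647/3229) / (147/1588) = 0.51007/0.09257 = 5.51009

5.510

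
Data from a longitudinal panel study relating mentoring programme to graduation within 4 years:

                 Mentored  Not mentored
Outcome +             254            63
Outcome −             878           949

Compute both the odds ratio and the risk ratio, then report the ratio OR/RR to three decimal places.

Reading the table with exposure as columns: a = 254 (Mentored, case), b = 878 (Mentored, non-case), c = 63 (Not mentored, case), d = 949.
OR = (254·949)/(878·63) = 241046/55314 = 4.35778
Risk in exposed = 254/1132 = 0.22438; risk in unexposed = 63/1012 = 0.06225; RR = 3.60435
OR/RR = 4.35778 / 3.60435 = 1.20903
The outcome is not rare, so the OR lies further from 1 than the RR.

1.209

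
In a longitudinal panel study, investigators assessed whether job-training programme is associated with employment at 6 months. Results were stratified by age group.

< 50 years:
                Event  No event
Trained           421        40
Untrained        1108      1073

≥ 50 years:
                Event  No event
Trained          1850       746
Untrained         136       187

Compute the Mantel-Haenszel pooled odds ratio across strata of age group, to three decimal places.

5.618

OR_MH = Σ(aᵢdᵢ/nᵢ) / Σ(bᵢcᵢ/nᵢ), where nᵢ is the stratum total.
Stratum 1 (< 50 years): n = 2642; a·d/n = 421·1073/2642 = 170.9815; b·c/n = 40·1108/2642 = 16.7752
Stratum 2 (≥ 50 years): n = 2919; a·d/n = 1850·187/2919 = 118.5166; b·c/n = 746·136/2919 = 34.7571
OR_MH = (170.9815 + 118.5166) / (16.7752 + 34.7571) = 289.4981 / 51.5323 = 5.61780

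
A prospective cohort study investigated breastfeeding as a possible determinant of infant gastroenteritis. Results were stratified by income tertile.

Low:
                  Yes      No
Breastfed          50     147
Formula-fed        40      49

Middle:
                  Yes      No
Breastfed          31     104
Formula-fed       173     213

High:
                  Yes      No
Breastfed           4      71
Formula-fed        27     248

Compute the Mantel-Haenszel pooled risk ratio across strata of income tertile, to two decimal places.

0.53

RR_MH = Σ(aᵢ·n₀ᵢ/nᵢ) / Σ(cᵢ·n₁ᵢ/nᵢ), with n₁ᵢ = aᵢ+bᵢ (exposed), n₀ᵢ = cᵢ+dᵢ (unexposed), nᵢ = n₁ᵢ+n₀ᵢ.
Stratum 1 (Low): n₁ = 197, n₀ = 89, n = 286; a·n₀/n = 50·89/286 = 15.5594; c·n₁/n = 40·197/286 = 27.5524
Stratum 2 (Middle): n₁ = 135, n₀ = 386, n = 521; a·n₀/n = 31·386/521 = 22.9674; c·n₁/n = 173·135/521 = 44.8273
Stratum 3 (High): n₁ = 75, n₀ = 275, n = 350; a·n₀/n = 4·275/350 = 3.1429; c·n₁/n = 27·75/350 = 5.7857
RR_MH = (15.5594 + 22.9674 + 3.1429) / (27.5524 + 44.8273 + 5.7857) = 41.6697 / 78.1654 = 0.53310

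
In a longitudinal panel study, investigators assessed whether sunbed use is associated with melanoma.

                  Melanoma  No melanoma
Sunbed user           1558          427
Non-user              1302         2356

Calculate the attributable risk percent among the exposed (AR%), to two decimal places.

Cells: a = 1558, b = 427, c = 1302, d = 2356.
Risk in exposed = 1558/1985 = 0.78489; risk in unexposed = 1302/3658 = 0.35593.
RR = 0.78489/0.35593 = 2.20516
AR% = (RR − 1)/RR × 100 = (2.20516 − 1)/2.20516 × 100 = 54.6518%

54.65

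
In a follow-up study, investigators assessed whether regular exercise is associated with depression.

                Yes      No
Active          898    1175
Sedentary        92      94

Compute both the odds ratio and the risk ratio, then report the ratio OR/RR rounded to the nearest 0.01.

Cells: a = 898, b = 1175, c = 92, d = 94.
OR = (898·94)/(1175·92) = 84412/108100 = 0.78087
Risk in exposed = 898/2073 = 0.43319; risk in unexposed = 92/186 = 0.49462; RR = 0.87579
OR/RR = 0.78087 / 0.87579 = 0.89161
The outcome is not rare, so the OR lies further from 1 than the RR.

0.89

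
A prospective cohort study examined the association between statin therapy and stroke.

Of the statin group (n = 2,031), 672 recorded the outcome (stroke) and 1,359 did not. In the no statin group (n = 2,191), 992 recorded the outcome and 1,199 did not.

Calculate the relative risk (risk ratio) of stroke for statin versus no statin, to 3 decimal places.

0.731

From the description: a = 672, b = 1359, c = 992, d = 1199.
Risk in exposed = 672/2031 = 0.33087; risk in unexposed = 992/2191 = 0.45276.
RR = 0.33087 / 0.45276 = 0.73079
The risk is 27% lower among the exposed than among the unexposed.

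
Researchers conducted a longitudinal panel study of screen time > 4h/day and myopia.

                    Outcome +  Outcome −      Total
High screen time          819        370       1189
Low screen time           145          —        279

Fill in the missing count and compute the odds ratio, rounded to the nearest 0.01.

The missing cell is in the unexposed row: 279 − 145 = 134.
So a = 819, b = 370, c = 145, d = 134.
OR = (a·d)/(b·c) = (819 × 134) / (370 × 145) = 109746 / 53650 = 2.04559

2.05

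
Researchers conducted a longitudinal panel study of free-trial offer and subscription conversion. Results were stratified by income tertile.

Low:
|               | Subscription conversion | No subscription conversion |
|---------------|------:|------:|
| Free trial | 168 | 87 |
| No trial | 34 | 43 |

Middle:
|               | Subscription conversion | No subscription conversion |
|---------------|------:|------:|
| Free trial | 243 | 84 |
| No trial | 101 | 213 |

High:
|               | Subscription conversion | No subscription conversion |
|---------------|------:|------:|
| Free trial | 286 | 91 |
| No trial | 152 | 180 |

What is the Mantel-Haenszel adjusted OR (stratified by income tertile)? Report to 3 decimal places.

4.204

OR_MH = Σ(aᵢdᵢ/nᵢ) / Σ(bᵢcᵢ/nᵢ), where nᵢ is the stratum total.
Stratum 1 (Low): n = 332; a·d/n = 168·43/332 = 21.7590; b·c/n = 87·34/332 = 8.9096
Stratum 2 (Middle): n = 641; a·d/n = 243·213/641 = 80.7473; b·c/n = 84·101/641 = 13.2356
Stratum 3 (High): n = 709; a·d/n = 286·180/709 = 72.6093; b·c/n = 91·152/709 = 19.5092
OR_MH = (21.7590 + 80.7473 + 72.6093) / (8.9096 + 13.2356 + 19.5092) = 175.1156 / 41.6544 = 4.20401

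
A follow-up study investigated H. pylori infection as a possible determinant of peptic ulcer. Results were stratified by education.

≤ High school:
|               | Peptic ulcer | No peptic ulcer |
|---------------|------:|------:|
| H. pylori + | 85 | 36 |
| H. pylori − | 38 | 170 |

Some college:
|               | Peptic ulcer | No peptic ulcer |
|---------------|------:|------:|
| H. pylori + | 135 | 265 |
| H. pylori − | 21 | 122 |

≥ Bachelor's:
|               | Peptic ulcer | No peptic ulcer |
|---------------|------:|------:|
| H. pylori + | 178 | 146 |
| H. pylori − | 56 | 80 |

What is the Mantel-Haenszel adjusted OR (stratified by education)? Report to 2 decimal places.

OR_MH = Σ(aᵢdᵢ/nᵢ) / Σ(bᵢcᵢ/nᵢ), where nᵢ is the stratum total.
Stratum 1 (≤ High school): n = 329; a·d/n = 85·170/329 = 43.9210; b·c/n = 36·38/329 = 4.1581
Stratum 2 (Some college): n = 543; a·d/n = 135·122/543 = 30.3315; b·c/n = 265·21/543 = 10.2486
Stratum 3 (≥ Bachelor's): n = 460; a·d/n = 178·80/460 = 30.9565; b·c/n = 146·56/460 = 17.7739
OR_MH = (43.9210 + 30.3315 + 30.9565) / (4.1581 + 10.2486 + 17.7739) = 105.2090 / 32.1806 = 3.26933

3.27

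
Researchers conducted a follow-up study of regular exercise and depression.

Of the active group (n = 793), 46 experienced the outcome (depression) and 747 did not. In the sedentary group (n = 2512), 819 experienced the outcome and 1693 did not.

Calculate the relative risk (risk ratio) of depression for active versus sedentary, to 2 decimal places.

0.18

From the description: a = 46, b = 747, c = 819, d = 1693.
Risk in exposed = 46/793 = 0.05801; risk in unexposed = 819/2512 = 0.32604.
RR = 0.05801 / 0.32604 = 0.17792
The risk is 82% lower among the exposed than among the unexposed.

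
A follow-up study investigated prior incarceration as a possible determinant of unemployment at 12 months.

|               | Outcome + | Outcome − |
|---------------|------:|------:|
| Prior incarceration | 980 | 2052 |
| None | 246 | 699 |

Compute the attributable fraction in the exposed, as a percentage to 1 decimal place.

19.5

Cells: a = 980, b = 2052, c = 246, d = 699.
Risk in exposed = 980/3032 = 0.32322; risk in unexposed = 246/945 = 0.26032.
RR = 0.32322/0.26032 = 1.24163
AR% = (RR − 1)/RR × 100 = (1.24163 − 1)/1.24163 × 100 = 19.4610%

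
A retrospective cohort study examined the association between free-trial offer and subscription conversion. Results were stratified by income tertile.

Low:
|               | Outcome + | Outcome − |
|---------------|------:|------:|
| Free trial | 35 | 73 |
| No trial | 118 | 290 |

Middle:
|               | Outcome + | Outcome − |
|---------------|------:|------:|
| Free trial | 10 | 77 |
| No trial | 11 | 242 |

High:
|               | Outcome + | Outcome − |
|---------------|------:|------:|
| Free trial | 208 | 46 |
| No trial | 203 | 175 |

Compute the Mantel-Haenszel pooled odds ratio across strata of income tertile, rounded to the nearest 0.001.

OR_MH = Σ(aᵢdᵢ/nᵢ) / Σ(bᵢcᵢ/nᵢ), where nᵢ is the stratum total.
Stratum 1 (Low): n = 516; a·d/n = 35·290/516 = 19.6705; b·c/n = 73·118/516 = 16.6938
Stratum 2 (Middle): n = 340; a·d/n = 10·242/340 = 7.1176; b·c/n = 77·11/340 = 2.4912
Stratum 3 (High): n = 632; a·d/n = 208·175/632 = 57.5949; b·c/n = 46·203/632 = 14.7753
OR_MH = (19.6705 + 7.1176 + 57.5949) / (16.6938 + 2.4912 + 14.7753) = 84.3831 / 33.9603 = 2.48476

2.485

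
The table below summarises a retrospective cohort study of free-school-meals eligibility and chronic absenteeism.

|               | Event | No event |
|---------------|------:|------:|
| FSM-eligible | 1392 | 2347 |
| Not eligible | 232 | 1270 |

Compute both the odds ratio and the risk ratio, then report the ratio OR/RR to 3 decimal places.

1.347

Cells: a = 1392, b = 2347, c = 232, d = 1270.
OR = (1392·1270)/(2347·232) = 1767840/544504 = 3.24670
Risk in exposed = 1392/3739 = 0.37229; risk in unexposed = 232/1502 = 0.15446; RR = 2.41027
OR/RR = 3.24670 / 2.41027 = 1.34703
The outcome is not rare, so the OR lies further from 1 than the RR.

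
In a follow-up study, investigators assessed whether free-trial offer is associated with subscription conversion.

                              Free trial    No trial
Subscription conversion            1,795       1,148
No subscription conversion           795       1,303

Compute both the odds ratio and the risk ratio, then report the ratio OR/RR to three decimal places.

1.732

Reading the table with exposure as columns: a = 1795 (Free trial, case), b = 795 (Free trial, non-case), c = 1148 (No trial, case), d = 1303.
OR = (1795·1303)/(795·1148) = 2338885/912660 = 2.56271
Risk in exposed = 1795/2590 = 0.69305; risk in unexposed = 1148/2451 = 0.46838; RR = 1.47967
OR/RR = 2.56271 / 1.47967 = 1.73194
The outcome is not rare, so the OR lies further from 1 than the RR.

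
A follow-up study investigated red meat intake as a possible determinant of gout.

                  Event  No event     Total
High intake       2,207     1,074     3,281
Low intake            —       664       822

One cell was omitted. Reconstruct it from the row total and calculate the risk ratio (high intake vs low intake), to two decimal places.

The missing cell is in the unexposed row: 822 − 664 = 158.
So a = 2207, b = 1074, c = 158, d = 664.
RR = [a/(a+b)] / [c/(c+d)] = (2207/3281) / (158/822) = 0.67266/0.19221 = 3.49954

3.50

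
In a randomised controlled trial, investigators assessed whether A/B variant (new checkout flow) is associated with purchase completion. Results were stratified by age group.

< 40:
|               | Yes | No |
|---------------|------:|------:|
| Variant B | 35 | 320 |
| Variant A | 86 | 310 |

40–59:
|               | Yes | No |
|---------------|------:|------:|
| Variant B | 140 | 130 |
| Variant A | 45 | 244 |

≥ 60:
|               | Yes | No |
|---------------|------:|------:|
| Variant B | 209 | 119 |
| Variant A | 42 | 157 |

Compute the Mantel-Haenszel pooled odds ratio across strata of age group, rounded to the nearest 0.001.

OR_MH = Σ(aᵢdᵢ/nᵢ) / Σ(bᵢcᵢ/nᵢ), where nᵢ is the stratum total.
Stratum 1 (< 40): n = 751; a·d/n = 35·310/751 = 14.4474; b·c/n = 320·86/751 = 36.6445
Stratum 2 (40–59): n = 559; a·d/n = 140·244/559 = 61.1091; b·c/n = 130·45/559 = 10.4651
Stratum 3 (≥ 60): n = 527; a·d/n = 209·157/527 = 62.2638; b·c/n = 119·42/527 = 9.4839
OR_MH = (14.4474 + 61.1091 + 62.2638) / (36.6445 + 10.4651 + 9.4839) = 137.8203 / 56.5935 = 2.43527

2.435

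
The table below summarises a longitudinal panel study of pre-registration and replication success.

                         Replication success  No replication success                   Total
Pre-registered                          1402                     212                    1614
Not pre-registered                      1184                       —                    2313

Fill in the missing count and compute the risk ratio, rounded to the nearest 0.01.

1.70

The missing cell is in the unexposed row: 2313 − 1184 = 1129.
So a = 1402, b = 212, c = 1184, d = 1129.
RR = [a/(a+b)] / [c/(c+d)] = (1402/1614) / (1184/2313) = 0.86865/0.51189 = 1.69695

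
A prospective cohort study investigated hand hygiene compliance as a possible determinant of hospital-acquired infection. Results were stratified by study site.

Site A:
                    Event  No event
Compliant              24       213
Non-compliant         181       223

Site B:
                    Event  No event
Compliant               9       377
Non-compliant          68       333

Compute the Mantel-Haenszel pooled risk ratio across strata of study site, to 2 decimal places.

0.20

RR_MH = Σ(aᵢ·n₀ᵢ/nᵢ) / Σ(cᵢ·n₁ᵢ/nᵢ), with n₁ᵢ = aᵢ+bᵢ (exposed), n₀ᵢ = cᵢ+dᵢ (unexposed), nᵢ = n₁ᵢ+n₀ᵢ.
Stratum 1 (Site A): n₁ = 237, n₀ = 404, n = 641; a·n₀/n = 24·404/641 = 15.1264; c·n₁/n = 181·237/641 = 66.9220
Stratum 2 (Site B): n₁ = 386, n₀ = 401, n = 787; a·n₀/n = 9·401/787 = 4.5858; c·n₁/n = 68·386/787 = 33.3520
RR_MH = (15.1264 + 4.5858) / (66.9220 + 33.3520) = 19.7121 / 100.2740 = 0.19658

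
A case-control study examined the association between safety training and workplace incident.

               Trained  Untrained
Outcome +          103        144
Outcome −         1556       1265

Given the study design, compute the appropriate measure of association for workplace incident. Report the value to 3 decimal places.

0.582

Reading the table with exposure as columns: a = 103 (Trained, case), b = 1556 (Trained, non-case), c = 144 (Untrained, case), d = 1265.
This is a case-control study: participants were sampled on outcome status, so risks in the source population cannot be estimated directly — relative risk is not valid here. The odds ratio is the appropriate measure.
OR = (a·d)/(b·c) = (103 × 1265) / (1556 × 144) = 130295 / 224064 = 0.58151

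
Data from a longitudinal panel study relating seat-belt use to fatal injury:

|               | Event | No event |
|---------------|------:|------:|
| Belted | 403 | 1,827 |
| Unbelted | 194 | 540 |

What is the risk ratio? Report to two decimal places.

0.68

Cells: a = 403, b = 1827, c = 194, d = 540.
Risk in exposed = 403/2230 = 0.18072; risk in unexposed = 194/734 = 0.26431.
RR = 0.18072 / 0.26431 = 0.68375
The risk is 32% lower among the exposed than among the unexposed.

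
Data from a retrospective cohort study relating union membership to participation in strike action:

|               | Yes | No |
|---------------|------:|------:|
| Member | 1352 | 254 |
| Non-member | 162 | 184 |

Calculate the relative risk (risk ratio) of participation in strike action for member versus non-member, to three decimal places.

1.798

Cells: a = 1352, b = 254, c = 162, d = 184.
Risk in exposed = 1352/1606 = 0.84184; risk in unexposed = 162/346 = 0.46821.
RR = 0.84184 / 0.46821 = 1.79801
The risk among the exposed is 1.80 times that among the unexposed.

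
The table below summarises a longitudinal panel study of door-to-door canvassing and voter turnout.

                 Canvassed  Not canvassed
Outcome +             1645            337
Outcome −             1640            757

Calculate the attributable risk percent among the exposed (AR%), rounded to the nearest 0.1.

Reading the table with exposure as columns: a = 1645 (Canvassed, case), b = 1640 (Canvassed, non-case), c = 337 (Not canvassed, case), d = 757.
Risk in exposed = 1645/3285 = 0.50076; risk in unexposed = 337/1094 = 0.30804.
RR = 0.50076/0.30804 = 1.62562
AR% = (RR − 1)/RR × 100 = (1.62562 − 1)/1.62562 × 100 = 38.4849%

38.5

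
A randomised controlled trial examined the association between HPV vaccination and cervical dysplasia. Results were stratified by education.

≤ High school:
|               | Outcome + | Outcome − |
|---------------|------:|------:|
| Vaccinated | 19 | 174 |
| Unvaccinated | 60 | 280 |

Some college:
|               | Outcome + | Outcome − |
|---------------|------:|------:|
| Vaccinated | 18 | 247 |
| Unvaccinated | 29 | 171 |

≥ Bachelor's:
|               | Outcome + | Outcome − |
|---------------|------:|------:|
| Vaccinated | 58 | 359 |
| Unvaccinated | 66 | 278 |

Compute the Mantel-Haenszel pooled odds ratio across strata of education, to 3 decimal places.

0.571

OR_MH = Σ(aᵢdᵢ/nᵢ) / Σ(bᵢcᵢ/nᵢ), where nᵢ is the stratum total.
Stratum 1 (≤ High school): n = 533; a·d/n = 19·280/533 = 9.9812; b·c/n = 174·60/533 = 19.5872
Stratum 2 (Some college): n = 465; a·d/n = 18·171/465 = 6.6194; b·c/n = 247·29/465 = 15.4043
Stratum 3 (≥ Bachelor's): n = 761; a·d/n = 58·278/761 = 21.1879; b·c/n = 359·66/761 = 31.1353
OR_MH = (9.9812 + 6.6194 + 21.1879) / (19.5872 + 15.4043 + 31.1353) = 37.7885 / 66.1269 = 0.57145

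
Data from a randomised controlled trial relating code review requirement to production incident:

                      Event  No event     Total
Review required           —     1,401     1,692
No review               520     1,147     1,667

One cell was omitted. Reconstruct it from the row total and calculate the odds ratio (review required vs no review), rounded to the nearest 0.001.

0.458

The missing cell is in the exposed row: 1692 − 1401 = 291.
So a = 291, b = 1401, c = 520, d = 1147.
OR = (a·d)/(b·c) = (291 × 1147) / (1401 × 520) = 333777 / 728520 = 0.45816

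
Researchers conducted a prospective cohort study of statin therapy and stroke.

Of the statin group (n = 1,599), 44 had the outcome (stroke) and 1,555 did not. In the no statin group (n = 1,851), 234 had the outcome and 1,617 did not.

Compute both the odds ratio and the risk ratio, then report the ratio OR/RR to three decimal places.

0.898

From the description: a = 44, b = 1555, c = 234, d = 1617.
OR = (44·1617)/(1555·234) = 71148/363870 = 0.19553
Risk in exposed = 44/1599 = 0.02752; risk in unexposed = 234/1851 = 0.12642; RR = 0.21767
OR/RR = 0.19553 / 0.21767 = 0.89830
The outcome is not rare, so the OR lies further from 1 than the RR.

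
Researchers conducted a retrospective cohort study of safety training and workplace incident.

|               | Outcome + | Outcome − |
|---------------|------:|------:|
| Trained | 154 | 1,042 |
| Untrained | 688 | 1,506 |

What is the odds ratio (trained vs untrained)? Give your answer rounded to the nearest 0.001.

Cells: a = 154, b = 1042, c = 688, d = 1506.
OR = (a·d)/(b·c) = (154 × 1506) / (1042 × 688) = 231924 / 716896 = 0.32351
Exposure is associated with lower odds of workplace incident (OR = 0.32 < 1).

0.324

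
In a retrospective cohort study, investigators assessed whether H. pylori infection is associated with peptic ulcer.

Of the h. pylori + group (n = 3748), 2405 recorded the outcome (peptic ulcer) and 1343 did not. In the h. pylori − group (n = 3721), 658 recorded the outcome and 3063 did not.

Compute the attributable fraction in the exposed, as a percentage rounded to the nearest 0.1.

From the description: a = 2405, b = 1343, c = 658, d = 3063.
Risk in exposed = 2405/3748 = 0.64168; risk in unexposed = 658/3721 = 0.17683.
RR = 0.64168/0.17683 = 3.62869
AR% = (RR − 1)/RR × 100 = (3.62869 − 1)/3.62869 × 100 = 72.4418%

72.4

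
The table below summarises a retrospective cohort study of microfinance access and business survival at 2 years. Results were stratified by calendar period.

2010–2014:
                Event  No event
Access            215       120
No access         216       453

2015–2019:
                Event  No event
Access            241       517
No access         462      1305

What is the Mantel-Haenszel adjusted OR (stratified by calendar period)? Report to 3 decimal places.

1.840

OR_MH = Σ(aᵢdᵢ/nᵢ) / Σ(bᵢcᵢ/nᵢ), where nᵢ is the stratum total.
Stratum 1 (2010–2014): n = 1004; a·d/n = 215·453/1004 = 97.0070; b·c/n = 120·216/1004 = 25.8167
Stratum 2 (2015–2019): n = 2525; a·d/n = 241·1305/2525 = 124.5564; b·c/n = 517·462/2525 = 94.5956
OR_MH = (97.0070 + 124.5564) / (25.8167 + 94.5956) = 221.5634 / 120.4124 = 1.84004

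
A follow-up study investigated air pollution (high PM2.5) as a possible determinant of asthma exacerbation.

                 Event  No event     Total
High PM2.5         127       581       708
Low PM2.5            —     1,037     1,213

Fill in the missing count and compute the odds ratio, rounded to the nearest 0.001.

The missing cell is in the unexposed row: 1213 − 1037 = 176.
So a = 127, b = 581, c = 176, d = 1037.
OR = (a·d)/(b·c) = (127 × 1037) / (581 × 176) = 131699 / 102256 = 1.28793

1.288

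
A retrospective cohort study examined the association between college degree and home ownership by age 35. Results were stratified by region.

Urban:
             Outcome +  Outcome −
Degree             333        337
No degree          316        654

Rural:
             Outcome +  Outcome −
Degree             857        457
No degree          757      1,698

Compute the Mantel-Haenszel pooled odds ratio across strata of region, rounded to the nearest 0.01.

OR_MH = Σ(aᵢdᵢ/nᵢ) / Σ(bᵢcᵢ/nᵢ), where nᵢ is the stratum total.
Stratum 1 (Urban): n = 1640; a·d/n = 333·654/1640 = 132.7939; b·c/n = 337·316/1640 = 64.9341
Stratum 2 (Rural): n = 3769; a·d/n = 857·1698/3769 = 386.0934; b·c/n = 457·757/3769 = 91.7880
OR_MH = (132.7939 + 386.0934) / (64.9341 + 91.7880) = 518.8873 / 156.7222 = 3.31087

3.31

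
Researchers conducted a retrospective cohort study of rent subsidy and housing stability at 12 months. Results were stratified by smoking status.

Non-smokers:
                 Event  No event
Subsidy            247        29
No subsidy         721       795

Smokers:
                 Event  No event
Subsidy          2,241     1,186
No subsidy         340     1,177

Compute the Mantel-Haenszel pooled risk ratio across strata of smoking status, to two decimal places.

RR_MH = Σ(aᵢ·n₀ᵢ/nᵢ) / Σ(cᵢ·n₁ᵢ/nᵢ), with n₁ᵢ = aᵢ+bᵢ (exposed), n₀ᵢ = cᵢ+dᵢ (unexposed), nᵢ = n₁ᵢ+n₀ᵢ.
Stratum 1 (Non-smokers): n₁ = 276, n₀ = 1516, n = 1792; a·n₀/n = 247·1516/1792 = 208.9576; c·n₁/n = 721·276/1792 = 111.0469
Stratum 2 (Smokers): n₁ = 3427, n₀ = 1517, n = 4944; a·n₀/n = 2241·1517/4944 = 687.6208; c·n₁/n = 340·3427/4944 = 235.6756
RR_MH = (208.9576 + 687.6208) / (111.0469 + 235.6756) = 896.5783 / 346.7224 = 2.58587

2.59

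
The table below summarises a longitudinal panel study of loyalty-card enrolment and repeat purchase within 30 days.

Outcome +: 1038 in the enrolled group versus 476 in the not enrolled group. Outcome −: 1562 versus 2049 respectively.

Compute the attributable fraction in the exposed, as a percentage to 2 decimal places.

52.78

From the description: a = 1038, b = 1562, c = 476, d = 2049.
Risk in exposed = 1038/2600 = 0.39923; risk in unexposed = 476/2525 = 0.18851.
RR = 0.39923/0.18851 = 2.11777
AR% = (RR − 1)/RR × 100 = (2.11777 − 1)/2.11777 × 100 = 52.7805%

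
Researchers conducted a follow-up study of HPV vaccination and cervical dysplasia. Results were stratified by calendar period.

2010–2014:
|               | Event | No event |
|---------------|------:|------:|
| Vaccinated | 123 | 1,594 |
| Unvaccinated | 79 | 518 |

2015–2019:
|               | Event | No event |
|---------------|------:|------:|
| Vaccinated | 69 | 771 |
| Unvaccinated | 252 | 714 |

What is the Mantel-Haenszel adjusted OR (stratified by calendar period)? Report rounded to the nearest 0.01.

OR_MH = Σ(aᵢdᵢ/nᵢ) / Σ(bᵢcᵢ/nᵢ), where nᵢ is the stratum total.
Stratum 1 (2010–2014): n = 2314; a·d/n = 123·518/2314 = 27.5341; b·c/n = 1594·79/2314 = 54.4192
Stratum 2 (2015–2019): n = 1806; a·d/n = 69·714/1806 = 27.2791; b·c/n = 771·252/1806 = 107.5814
OR_MH = (27.5341 + 27.2791) / (54.4192 + 107.5814) = 54.8132 / 162.0006 = 0.33835

0.34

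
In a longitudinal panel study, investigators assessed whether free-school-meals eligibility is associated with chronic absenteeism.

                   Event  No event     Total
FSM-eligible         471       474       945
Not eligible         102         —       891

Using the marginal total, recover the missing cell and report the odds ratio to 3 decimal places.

The missing cell is in the unexposed row: 891 − 102 = 789.
So a = 471, b = 474, c = 102, d = 789.
OR = (a·d)/(b·c) = (471 × 789) / (474 × 102) = 371619 / 48348 = 7.68634

7.686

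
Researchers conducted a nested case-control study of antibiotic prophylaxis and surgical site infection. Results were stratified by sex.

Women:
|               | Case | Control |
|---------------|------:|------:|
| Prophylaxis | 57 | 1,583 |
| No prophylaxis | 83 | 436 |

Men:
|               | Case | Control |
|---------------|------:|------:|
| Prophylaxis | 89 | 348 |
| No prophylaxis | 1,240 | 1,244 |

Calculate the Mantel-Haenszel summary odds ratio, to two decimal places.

0.24

OR_MH = Σ(aᵢdᵢ/nᵢ) / Σ(bᵢcᵢ/nᵢ), where nᵢ is the stratum total.
Stratum 1 (Women): n = 2159; a·d/n = 57·436/2159 = 11.5109; b·c/n = 1583·83/2159 = 60.8564
Stratum 2 (Men): n = 2921; a·d/n = 89·1244/2921 = 37.9035; b·c/n = 348·1240/2921 = 147.7302
OR_MH = (11.5109 + 37.9035) / (60.8564 + 147.7302) = 49.4143 / 208.5866 = 0.23690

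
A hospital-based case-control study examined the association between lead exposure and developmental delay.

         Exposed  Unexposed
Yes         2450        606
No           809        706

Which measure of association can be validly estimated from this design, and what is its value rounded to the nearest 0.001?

3.528

Reading the table with exposure as columns: a = 2450 (Exposed, case), b = 809 (Exposed, non-case), c = 606 (Unexposed, case), d = 706.
This is a hospital-based case-control study: participants were sampled on outcome status, so risks in the source population cannot be estimated directly — relative risk is not valid here. The odds ratio is the appropriate measure.
OR = (a·d)/(b·c) = (2450 × 706) / (809 × 606) = 1729700 / 490254 = 3.52817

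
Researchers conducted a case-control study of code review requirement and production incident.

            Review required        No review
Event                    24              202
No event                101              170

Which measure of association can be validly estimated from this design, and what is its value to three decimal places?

0.200

Reading the table with exposure as columns: a = 24 (Review required, case), b = 101 (Review required, non-case), c = 202 (No review, case), d = 170.
This is a case-control study: participants were sampled on outcome status, so risks in the source population cannot be estimated directly — relative risk is not valid here. The odds ratio is the appropriate measure.
OR = (a·d)/(b·c) = (24 × 170) / (101 × 202) = 4080 / 20402 = 0.19998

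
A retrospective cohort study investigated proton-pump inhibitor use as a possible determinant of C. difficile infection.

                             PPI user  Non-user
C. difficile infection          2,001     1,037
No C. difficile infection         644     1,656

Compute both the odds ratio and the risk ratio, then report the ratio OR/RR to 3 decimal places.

2.526

Reading the table with exposure as columns: a = 2001 (PPI user, case), b = 644 (PPI user, non-case), c = 1037 (Non-user, case), d = 1656.
OR = (2001·1656)/(644·1037) = 3313656/667828 = 4.96184
Risk in exposed = 2001/2645 = 0.75652; risk in unexposed = 1037/2693 = 0.38507; RR = 1.96462
OR/RR = 4.96184 / 1.96462 = 2.52560
The outcome is not rare, so the OR lies further from 1 than the RR.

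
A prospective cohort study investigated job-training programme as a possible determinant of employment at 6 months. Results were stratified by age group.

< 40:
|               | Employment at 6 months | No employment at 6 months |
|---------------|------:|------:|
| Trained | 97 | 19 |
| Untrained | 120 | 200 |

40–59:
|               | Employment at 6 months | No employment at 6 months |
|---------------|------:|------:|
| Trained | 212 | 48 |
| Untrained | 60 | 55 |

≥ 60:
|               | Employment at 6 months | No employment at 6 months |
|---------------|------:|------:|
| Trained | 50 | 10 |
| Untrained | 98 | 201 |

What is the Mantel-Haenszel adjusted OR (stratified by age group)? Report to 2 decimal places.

OR_MH = Σ(aᵢdᵢ/nᵢ) / Σ(bᵢcᵢ/nᵢ), where nᵢ is the stratum total.
Stratum 1 (< 40): n = 436; a·d/n = 97·200/436 = 44.4954; b·c/n = 19·120/436 = 5.2294
Stratum 2 (40–59): n = 375; a·d/n = 212·55/375 = 31.0933; b·c/n = 48·60/375 = 7.6800
Stratum 3 (≥ 60): n = 359; a·d/n = 50·201/359 = 27.9944; b·c/n = 10·98/359 = 2.7298
OR_MH = (44.4954 + 31.0933 + 27.9944) / (5.2294 + 7.6800 + 2.7298) = 103.5832 / 15.6392 = 6.62332

6.62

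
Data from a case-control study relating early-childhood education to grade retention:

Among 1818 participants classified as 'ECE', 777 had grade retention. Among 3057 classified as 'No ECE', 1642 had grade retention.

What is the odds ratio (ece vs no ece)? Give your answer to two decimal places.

0.64

From the description: a = 777, b = 1041, c = 1642, d = 1415.
OR = (a·d)/(b·c) = (777 × 1415) / (1041 × 1642) = 1099455 / 1709322 = 0.64321
Exposure is associated with lower odds of grade retention (OR = 0.64 < 1).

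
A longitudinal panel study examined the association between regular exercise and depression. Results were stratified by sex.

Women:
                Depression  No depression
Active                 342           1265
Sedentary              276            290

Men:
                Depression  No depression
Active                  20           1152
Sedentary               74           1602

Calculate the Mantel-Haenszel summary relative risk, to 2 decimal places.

0.43

RR_MH = Σ(aᵢ·n₀ᵢ/nᵢ) / Σ(cᵢ·n₁ᵢ/nᵢ), with n₁ᵢ = aᵢ+bᵢ (exposed), n₀ᵢ = cᵢ+dᵢ (unexposed), nᵢ = n₁ᵢ+n₀ᵢ.
Stratum 1 (Women): n₁ = 1607, n₀ = 566, n = 2173; a·n₀/n = 342·566/2173 = 89.0805; c·n₁/n = 276·1607/2173 = 204.1104
Stratum 2 (Men): n₁ = 1172, n₀ = 1676, n = 2848; a·n₀/n = 20·1676/2848 = 11.7697; c·n₁/n = 74·1172/2848 = 30.4522
RR_MH = (89.0805 + 11.7697) / (204.1104 + 30.4522) = 100.8502 / 234.5627 = 0.42995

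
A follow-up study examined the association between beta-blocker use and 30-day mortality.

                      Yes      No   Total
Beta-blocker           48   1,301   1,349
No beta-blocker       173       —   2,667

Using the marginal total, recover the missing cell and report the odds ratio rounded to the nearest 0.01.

The missing cell is in the unexposed row: 2667 − 173 = 2494.
So a = 48, b = 1301, c = 173, d = 2494.
OR = (a·d)/(b·c) = (48 × 2494) / (1301 × 173) = 119712 / 225073 = 0.53188

0.53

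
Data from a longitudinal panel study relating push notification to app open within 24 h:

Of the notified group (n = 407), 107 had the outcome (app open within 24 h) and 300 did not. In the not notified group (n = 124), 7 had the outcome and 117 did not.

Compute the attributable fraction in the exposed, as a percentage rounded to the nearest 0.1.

78.5

From the description: a = 107, b = 300, c = 7, d = 117.
Risk in exposed = 107/407 = 0.26290; risk in unexposed = 7/124 = 0.05645.
RR = 0.26290/0.05645 = 4.65707
AR% = (RR − 1)/RR × 100 = (4.65707 − 1)/4.65707 × 100 = 78.5273%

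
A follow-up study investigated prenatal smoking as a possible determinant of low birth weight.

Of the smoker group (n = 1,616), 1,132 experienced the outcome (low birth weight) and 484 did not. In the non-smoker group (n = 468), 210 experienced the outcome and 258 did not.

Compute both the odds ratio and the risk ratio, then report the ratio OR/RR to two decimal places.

From the description: a = 1132, b = 484, c = 210, d = 258.
OR = (1132·258)/(484·210) = 292056/101640 = 2.87344
Risk in exposed = 1132/1616 = 0.70050; risk in unexposed = 210/468 = 0.44872; RR = 1.56110
OR/RR = 2.87344 / 1.56110 = 1.84064
The outcome is not rare, so the OR lies further from 1 than the RR.

1.84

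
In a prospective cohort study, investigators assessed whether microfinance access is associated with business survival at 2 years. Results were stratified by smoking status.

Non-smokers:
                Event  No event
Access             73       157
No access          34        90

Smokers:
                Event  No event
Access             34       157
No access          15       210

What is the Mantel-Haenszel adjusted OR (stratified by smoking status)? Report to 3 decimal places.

1.722

OR_MH = Σ(aᵢdᵢ/nᵢ) / Σ(bᵢcᵢ/nᵢ), where nᵢ is the stratum total.
Stratum 1 (Non-smokers): n = 354; a·d/n = 73·90/354 = 18.5593; b·c/n = 157·34/354 = 15.0791
Stratum 2 (Smokers): n = 416; a·d/n = 34·210/416 = 17.1635; b·c/n = 157·15/416 = 5.6611
OR_MH = (18.5593 + 17.1635) / (15.0791 + 5.6611) = 35.7228 / 20.7402 = 1.72240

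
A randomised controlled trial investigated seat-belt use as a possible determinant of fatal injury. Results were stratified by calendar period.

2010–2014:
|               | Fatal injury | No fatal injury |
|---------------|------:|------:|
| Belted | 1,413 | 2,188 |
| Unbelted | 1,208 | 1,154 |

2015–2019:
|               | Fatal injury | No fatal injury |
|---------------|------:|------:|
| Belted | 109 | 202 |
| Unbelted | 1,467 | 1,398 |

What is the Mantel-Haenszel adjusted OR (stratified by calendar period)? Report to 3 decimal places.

0.599

OR_MH = Σ(aᵢdᵢ/nᵢ) / Σ(bᵢcᵢ/nᵢ), where nᵢ is the stratum total.
Stratum 1 (2010–2014): n = 5963; a·d/n = 1413·1154/5963 = 273.4533; b·c/n = 2188·1208/5963 = 443.2507
Stratum 2 (2015–2019): n = 3176; a·d/n = 109·1398/3176 = 47.9792; b·c/n = 202·1467/3176 = 93.3042
OR_MH = (273.4533 + 47.9792) / (443.2507 + 93.3042) = 321.4325 / 536.5549 = 0.59907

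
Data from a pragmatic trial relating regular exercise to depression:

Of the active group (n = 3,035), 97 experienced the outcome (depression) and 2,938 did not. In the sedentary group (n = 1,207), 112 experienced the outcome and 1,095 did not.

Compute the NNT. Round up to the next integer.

17

Risk in treated group = 97/3035 = 0.03196; risk in control = 112/1207 = 0.09279.
Absolute risk reduction = 0.09279 − 0.03196 = 0.06083
NNT = 1 / ARR = 1 / 0.06083 = 16.439 → round up → 17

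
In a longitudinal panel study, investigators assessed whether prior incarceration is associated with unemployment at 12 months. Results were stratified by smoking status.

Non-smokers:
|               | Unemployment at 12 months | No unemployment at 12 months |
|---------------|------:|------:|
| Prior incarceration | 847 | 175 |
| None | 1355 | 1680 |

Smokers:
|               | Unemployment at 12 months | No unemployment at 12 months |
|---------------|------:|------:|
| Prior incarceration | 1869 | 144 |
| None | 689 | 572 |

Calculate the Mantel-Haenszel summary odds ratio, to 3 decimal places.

7.631

OR_MH = Σ(aᵢdᵢ/nᵢ) / Σ(bᵢcᵢ/nᵢ), where nᵢ is the stratum total.
Stratum 1 (Non-smokers): n = 4057; a·d/n = 847·1680/4057 = 350.7419; b·c/n = 175·1355/4057 = 58.4484
Stratum 2 (Smokers): n = 3274; a·d/n = 1869·572/3274 = 326.5327; b·c/n = 144·689/3274 = 30.3042
OR_MH = (350.7419 + 326.5327) / (58.4484 + 30.3042) = 677.2746 / 88.7526 = 7.63104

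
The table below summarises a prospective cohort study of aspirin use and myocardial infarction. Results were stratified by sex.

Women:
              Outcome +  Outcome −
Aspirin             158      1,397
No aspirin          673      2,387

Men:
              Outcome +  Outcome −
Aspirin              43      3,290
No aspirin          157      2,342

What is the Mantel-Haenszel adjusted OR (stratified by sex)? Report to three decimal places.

OR_MH = Σ(aᵢdᵢ/nᵢ) / Σ(bᵢcᵢ/nᵢ), where nᵢ is the stratum total.
Stratum 1 (Women): n = 4615; a·d/n = 158·2387/4615 = 81.7218; b·c/n = 1397·673/4615 = 203.7229
Stratum 2 (Men): n = 5832; a·d/n = 43·2342/5832 = 17.2678; b·c/n = 3290·157/5832 = 88.5682
OR_MH = (81.7218 + 17.2678) / (203.7229 + 88.5682) = 98.9896 / 292.2911 = 0.33867

0.339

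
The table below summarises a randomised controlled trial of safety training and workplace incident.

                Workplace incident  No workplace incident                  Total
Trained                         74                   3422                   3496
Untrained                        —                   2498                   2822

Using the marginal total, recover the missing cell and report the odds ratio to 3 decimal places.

The missing cell is in the unexposed row: 2822 − 2498 = 324.
So a = 74, b = 3422, c = 324, d = 2498.
OR = (a·d)/(b·c) = (74 × 2498) / (3422 × 324) = 184852 / 1108728 = 0.16672

0.167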